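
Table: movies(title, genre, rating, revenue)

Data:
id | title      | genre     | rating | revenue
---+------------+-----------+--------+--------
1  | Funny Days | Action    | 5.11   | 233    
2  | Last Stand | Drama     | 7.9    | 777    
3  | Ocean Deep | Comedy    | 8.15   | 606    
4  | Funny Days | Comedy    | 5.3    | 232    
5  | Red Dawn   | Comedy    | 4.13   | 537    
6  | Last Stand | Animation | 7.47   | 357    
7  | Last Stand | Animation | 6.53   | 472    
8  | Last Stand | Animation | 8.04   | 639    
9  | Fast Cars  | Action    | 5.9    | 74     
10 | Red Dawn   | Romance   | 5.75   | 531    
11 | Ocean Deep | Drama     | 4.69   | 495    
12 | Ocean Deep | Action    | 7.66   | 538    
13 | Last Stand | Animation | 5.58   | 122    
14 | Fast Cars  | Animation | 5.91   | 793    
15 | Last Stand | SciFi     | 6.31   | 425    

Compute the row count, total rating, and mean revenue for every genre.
SELECT genre,
       COUNT(*) as cnt,
       SUM(rating) as total_rating,
       AVG(revenue) as avg_revenue
FROM movies
GROUP BY genre

Result:
  Action: 3 records, 18.67 total rating, 281.67 avg revenue
  Animation: 5 records, 33.53 total rating, 476.60 avg revenue
  Comedy: 3 records, 17.58 total rating, 458.33 avg revenue
  Drama: 2 records, 12.59 total rating, 636.00 avg revenue
  Romance: 1 records, 5.75 total rating, 531.00 avg revenue
  SciFi: 1 records, 6.31 total rating, 425.00 avg revenue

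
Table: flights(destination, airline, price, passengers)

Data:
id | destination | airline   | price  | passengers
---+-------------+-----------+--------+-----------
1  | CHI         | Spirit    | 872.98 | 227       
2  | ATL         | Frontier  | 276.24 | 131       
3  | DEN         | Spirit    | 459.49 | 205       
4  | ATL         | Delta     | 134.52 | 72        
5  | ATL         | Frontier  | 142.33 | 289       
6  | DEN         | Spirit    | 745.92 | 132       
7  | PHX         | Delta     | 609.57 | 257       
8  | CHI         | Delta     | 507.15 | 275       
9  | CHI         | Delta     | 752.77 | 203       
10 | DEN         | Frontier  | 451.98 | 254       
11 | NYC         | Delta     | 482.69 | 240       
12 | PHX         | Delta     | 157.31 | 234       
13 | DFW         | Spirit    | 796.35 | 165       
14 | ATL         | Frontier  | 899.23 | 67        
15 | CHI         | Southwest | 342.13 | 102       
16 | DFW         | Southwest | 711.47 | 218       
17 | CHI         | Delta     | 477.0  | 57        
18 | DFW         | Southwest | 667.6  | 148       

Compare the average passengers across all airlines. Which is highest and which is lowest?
SELECT airline, AVG(passengers)
FROM flights
GROUP BY airline
ORDER BY AVG(passengers)

All groups:
  Southwest: 156.00
  Spirit: 182.25
  Frontier: 185.25
  Delta: 191.14

Highest: Delta (191.14)
Lowest: Southwest (156.00)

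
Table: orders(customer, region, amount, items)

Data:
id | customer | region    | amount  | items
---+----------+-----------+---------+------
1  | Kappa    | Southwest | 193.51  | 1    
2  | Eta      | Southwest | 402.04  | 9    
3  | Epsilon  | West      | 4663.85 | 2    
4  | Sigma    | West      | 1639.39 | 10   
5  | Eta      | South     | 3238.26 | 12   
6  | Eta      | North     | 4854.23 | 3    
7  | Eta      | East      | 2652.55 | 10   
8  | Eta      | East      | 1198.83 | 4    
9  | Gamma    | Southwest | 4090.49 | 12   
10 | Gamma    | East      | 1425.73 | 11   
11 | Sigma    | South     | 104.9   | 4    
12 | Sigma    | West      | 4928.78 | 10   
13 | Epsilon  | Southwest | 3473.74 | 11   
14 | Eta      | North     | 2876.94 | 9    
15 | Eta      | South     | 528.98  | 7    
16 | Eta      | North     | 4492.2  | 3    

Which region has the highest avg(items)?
SELECT region, AVG(items) as val
FROM orders
GROUP BY region
ORDER BY val DESC
LIMIT 1

Result: East with avg(items) = 8.33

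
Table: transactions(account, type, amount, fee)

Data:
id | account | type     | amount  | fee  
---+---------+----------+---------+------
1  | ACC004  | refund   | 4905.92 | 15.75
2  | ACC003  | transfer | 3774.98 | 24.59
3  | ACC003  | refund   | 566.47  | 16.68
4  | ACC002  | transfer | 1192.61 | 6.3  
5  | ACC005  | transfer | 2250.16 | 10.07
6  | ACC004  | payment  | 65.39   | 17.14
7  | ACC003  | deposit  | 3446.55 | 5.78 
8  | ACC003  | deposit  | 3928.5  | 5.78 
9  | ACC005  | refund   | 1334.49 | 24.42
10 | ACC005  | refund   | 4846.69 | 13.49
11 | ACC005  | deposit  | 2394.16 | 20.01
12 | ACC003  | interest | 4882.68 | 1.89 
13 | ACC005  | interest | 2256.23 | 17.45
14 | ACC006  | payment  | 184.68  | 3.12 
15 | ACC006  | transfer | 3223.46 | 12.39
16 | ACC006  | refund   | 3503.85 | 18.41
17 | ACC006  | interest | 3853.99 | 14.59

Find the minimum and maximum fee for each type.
SELECT type, MIN(fee), MAX(fee)
FROM transactions
GROUP BY type

Result:
  deposit: min=5.78, max=20.01
  interest: min=1.89, max=17.45
  payment: min=3.12, max=17.14
  refund: min=13.49, max=24.42
  transfer: min=6.30, max=24.59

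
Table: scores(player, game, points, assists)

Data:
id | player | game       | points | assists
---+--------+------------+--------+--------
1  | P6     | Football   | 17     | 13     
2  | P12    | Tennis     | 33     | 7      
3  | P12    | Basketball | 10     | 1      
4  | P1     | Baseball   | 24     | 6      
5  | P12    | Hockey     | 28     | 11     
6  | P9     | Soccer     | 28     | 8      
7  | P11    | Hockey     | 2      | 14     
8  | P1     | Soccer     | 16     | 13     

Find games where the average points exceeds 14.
SELECT game, AVG(points)
FROM scores
GROUP BY game
HAVING AVG(points) > 14

Result:
  Baseball: avg=24.00
  Football: avg=17.00
  Hockey: avg=15.00
  Soccer: avg=22.00
  Tennis: avg=33.00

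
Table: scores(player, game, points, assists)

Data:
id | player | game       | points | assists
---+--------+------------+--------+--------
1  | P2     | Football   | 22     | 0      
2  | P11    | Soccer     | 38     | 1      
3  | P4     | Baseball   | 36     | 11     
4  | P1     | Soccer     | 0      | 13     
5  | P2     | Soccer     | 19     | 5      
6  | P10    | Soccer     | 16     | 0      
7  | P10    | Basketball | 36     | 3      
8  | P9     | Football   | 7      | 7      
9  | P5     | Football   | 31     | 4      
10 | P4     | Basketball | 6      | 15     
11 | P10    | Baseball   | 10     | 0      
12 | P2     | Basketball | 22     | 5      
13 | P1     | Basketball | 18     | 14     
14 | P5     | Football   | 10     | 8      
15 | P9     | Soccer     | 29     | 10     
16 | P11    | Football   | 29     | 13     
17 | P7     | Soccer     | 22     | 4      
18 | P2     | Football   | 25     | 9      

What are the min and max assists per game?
SELECT game, MIN(assists), MAX(assists)
FROM scores
GROUP BY game

Result:
  Baseball: min=0, max=11
  Basketball: min=3, max=15
  Football: min=0, max=13
  Soccer: min=0, max=13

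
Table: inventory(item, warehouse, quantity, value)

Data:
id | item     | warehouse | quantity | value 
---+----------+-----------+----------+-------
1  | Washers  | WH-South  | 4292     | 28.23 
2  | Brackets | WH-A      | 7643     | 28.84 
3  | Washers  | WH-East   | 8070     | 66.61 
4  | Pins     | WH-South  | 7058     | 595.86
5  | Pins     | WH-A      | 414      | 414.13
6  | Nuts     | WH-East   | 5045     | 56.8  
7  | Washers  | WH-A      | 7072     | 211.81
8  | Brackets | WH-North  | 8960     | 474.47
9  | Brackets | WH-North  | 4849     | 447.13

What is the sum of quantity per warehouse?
SELECT warehouse, SUM(quantity) as result
FROM inventory
GROUP BY warehouse

Result:
  WH-A: 15129
  WH-East: 13115
  WH-North: 13809
  WH-South: 11350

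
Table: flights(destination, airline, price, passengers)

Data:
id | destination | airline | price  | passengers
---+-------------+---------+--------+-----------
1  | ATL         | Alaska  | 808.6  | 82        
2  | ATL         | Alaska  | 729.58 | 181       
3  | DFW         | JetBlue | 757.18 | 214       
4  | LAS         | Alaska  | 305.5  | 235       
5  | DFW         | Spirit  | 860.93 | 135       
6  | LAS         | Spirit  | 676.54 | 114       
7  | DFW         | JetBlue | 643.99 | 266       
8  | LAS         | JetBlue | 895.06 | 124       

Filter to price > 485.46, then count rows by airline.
SELECT airline, COUNT(*)
FROM flights
WHERE price > 485.46
GROUP BY airline

Note: WHERE filters rows before grouping.

Result:
  Alaska: 2
  JetBlue: 3
  Spirit: 2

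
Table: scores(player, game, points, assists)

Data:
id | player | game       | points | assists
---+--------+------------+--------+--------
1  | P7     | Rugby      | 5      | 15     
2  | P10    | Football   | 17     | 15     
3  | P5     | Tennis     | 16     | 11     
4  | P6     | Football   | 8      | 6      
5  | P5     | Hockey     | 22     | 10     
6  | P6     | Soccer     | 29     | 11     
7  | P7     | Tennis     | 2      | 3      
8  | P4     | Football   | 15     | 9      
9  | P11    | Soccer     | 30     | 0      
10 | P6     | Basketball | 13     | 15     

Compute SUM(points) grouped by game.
SELECT game, SUM(points) as result
FROM scores
GROUP BY game

Result:
  Basketball: 13
  Football: 40
  Hockey: 22
  Rugby: 5
  Soccer: 59
  Tennis: 18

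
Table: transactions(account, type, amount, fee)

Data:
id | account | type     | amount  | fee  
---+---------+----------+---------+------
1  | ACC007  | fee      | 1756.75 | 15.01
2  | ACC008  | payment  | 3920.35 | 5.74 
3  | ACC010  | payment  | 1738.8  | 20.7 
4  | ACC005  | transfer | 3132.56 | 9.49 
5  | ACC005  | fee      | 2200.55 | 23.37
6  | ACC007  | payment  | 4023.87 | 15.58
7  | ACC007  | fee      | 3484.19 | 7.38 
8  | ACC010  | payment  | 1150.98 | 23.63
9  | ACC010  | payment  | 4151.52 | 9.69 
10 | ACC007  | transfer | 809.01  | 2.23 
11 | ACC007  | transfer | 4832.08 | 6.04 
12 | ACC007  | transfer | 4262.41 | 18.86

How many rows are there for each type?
SELECT type, COUNT(*) as count
FROM transactions
GROUP BY type

Result:
  fee: 3
  payment: 5
  transfer: 4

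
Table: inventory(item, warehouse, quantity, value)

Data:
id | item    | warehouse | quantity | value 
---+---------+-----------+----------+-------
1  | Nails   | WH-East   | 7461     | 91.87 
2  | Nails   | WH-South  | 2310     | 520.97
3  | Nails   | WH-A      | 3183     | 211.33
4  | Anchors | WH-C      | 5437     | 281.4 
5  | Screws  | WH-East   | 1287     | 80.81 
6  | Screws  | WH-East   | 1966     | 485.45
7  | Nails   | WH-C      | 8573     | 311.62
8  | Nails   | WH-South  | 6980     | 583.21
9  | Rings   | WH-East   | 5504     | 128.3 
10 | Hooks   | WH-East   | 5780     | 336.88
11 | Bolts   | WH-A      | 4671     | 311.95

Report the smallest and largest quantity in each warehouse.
SELECT warehouse, MIN(quantity), MAX(quantity)
FROM inventory
GROUP BY warehouse

Result:
  WH-A: min=3183, max=4671
  WH-C: min=5437, max=8573
  WH-East: min=1287, max=7461
  WH-South: min=2310, max=6980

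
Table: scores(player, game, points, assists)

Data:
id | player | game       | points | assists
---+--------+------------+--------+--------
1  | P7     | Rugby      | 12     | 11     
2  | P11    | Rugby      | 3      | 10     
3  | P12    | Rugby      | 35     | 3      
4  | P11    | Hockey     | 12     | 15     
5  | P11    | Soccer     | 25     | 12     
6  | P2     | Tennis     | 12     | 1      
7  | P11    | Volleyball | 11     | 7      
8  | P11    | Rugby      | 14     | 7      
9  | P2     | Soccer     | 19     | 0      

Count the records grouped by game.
SELECT game, COUNT(*) as count
FROM scores
GROUP BY game

Result:
  Hockey: 1
  Rugby: 4
  Soccer: 2
  Tennis: 1
  Volleyball: 1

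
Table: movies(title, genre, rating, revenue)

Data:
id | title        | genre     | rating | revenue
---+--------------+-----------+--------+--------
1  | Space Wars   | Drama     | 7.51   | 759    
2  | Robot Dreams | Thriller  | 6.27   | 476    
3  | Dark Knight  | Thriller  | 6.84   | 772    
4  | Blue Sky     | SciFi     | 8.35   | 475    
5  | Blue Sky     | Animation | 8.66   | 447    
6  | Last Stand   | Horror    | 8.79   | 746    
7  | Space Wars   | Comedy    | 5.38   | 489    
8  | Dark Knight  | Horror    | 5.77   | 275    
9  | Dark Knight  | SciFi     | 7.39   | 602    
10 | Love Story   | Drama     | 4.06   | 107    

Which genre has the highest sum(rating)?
SELECT genre, SUM(rating) as val
FROM movies
GROUP BY genre
ORDER BY val DESC
LIMIT 1

Result: SciFi with sum(rating) = 15.74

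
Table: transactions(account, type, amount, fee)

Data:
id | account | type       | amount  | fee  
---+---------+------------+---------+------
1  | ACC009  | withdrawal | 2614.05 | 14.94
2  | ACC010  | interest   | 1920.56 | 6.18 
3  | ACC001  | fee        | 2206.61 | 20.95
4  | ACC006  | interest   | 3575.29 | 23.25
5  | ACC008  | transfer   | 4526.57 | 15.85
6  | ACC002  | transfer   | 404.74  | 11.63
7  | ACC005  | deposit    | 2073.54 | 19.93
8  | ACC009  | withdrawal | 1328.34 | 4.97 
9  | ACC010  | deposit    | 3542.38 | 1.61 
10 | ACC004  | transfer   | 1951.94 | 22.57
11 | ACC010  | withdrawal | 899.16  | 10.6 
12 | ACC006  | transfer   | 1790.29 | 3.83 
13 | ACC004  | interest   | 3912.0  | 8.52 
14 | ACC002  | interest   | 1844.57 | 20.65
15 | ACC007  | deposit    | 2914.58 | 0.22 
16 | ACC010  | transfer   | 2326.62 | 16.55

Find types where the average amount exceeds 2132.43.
SELECT type, AVG(amount)
FROM transactions
GROUP BY type
HAVING AVG(amount) > 2132.43

Result:
  deposit: avg=2843.50
  fee: avg=2206.61
  interest: avg=2813.11
  transfer: avg=2200.03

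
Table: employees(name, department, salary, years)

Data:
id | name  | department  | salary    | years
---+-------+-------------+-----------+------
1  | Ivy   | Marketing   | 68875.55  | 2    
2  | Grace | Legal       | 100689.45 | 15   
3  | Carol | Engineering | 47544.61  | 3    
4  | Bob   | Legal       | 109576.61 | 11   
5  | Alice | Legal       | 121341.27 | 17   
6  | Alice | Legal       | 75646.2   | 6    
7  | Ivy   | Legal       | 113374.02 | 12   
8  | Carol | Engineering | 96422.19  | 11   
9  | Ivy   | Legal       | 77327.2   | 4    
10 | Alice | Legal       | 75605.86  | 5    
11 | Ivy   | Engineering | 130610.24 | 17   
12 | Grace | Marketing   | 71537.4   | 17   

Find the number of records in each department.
SELECT department, COUNT(*) as count
FROM employees
GROUP BY department

Result:
  Engineering: 3
  Legal: 7
  Marketing: 2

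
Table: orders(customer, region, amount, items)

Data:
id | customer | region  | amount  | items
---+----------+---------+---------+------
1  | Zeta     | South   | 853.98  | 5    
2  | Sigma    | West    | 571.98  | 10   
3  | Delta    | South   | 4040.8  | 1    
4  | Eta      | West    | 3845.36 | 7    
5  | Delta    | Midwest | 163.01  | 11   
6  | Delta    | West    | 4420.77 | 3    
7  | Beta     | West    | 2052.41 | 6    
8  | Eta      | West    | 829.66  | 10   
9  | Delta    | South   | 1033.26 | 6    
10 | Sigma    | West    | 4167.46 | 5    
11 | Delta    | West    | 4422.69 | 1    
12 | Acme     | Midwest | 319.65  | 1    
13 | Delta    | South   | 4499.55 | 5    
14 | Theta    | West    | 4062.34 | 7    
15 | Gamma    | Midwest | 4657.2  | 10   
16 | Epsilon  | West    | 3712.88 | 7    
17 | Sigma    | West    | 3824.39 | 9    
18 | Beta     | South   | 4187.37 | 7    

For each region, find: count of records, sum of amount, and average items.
SELECT region,
       COUNT(*) as cnt,
       SUM(amount) as total_amount,
       AVG(items) as avg_items
FROM orders
GROUP BY region

Result:
  Midwest: 3 records, 5139.86 total amount, 7.33 avg items
  South: 5 records, 14614.96 total amount, 4.80 avg items
  West: 10 records, 31909.94 total amount, 6.50 avg items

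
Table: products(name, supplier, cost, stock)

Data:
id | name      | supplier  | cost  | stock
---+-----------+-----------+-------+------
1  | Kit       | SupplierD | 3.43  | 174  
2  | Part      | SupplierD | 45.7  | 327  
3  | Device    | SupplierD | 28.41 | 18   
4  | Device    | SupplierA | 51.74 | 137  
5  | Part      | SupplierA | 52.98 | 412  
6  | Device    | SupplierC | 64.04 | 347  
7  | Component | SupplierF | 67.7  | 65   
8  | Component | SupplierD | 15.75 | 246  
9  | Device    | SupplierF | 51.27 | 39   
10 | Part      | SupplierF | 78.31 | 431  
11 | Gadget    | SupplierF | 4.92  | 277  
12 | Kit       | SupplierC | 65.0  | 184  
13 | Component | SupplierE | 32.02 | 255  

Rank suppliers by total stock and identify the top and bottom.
SELECT supplier, SUM(stock)
FROM products
GROUP BY supplier
ORDER BY SUM(stock)

All groups:
  SupplierE: 255
  SupplierC: 531
  SupplierA: 549
  SupplierD: 765
  SupplierF: 812

Highest: SupplierF (812)
Lowest: SupplierE (255)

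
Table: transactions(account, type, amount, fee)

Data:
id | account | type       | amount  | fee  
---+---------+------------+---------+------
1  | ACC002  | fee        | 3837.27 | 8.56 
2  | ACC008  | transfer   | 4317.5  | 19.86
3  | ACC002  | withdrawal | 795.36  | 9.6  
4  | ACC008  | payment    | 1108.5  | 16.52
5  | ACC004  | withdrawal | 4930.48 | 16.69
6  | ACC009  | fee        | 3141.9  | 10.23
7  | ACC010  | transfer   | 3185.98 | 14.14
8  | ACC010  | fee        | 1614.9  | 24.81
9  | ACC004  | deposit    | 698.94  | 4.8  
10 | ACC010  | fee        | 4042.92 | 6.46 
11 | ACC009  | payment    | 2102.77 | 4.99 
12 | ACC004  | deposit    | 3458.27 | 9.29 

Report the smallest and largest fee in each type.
SELECT type, MIN(fee), MAX(fee)
FROM transactions
GROUP BY type

Result:
  deposit: min=4.80, max=9.29
  fee: min=6.46, max=24.81
  payment: min=4.99, max=16.52
  transfer: min=14.14, max=19.86
  withdrawal: min=9.60, max=16.69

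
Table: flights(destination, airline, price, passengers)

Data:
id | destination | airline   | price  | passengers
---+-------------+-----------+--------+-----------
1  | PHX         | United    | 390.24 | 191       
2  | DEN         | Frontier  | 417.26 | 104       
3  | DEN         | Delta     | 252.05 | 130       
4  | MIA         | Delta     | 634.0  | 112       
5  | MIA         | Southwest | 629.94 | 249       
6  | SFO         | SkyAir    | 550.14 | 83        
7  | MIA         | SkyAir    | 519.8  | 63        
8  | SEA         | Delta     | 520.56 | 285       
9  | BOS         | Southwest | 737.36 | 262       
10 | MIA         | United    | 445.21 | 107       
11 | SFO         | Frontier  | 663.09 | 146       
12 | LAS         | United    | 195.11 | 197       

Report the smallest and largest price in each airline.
SELECT airline, MIN(price), MAX(price)
FROM flights
GROUP BY airline

Result:
  Delta: min=252.05, max=634.00
  Frontier: min=417.26, max=663.09
  SkyAir: min=519.80, max=550.14
  Southwest: min=629.94, max=737.36
  United: min=195.11, max=445.21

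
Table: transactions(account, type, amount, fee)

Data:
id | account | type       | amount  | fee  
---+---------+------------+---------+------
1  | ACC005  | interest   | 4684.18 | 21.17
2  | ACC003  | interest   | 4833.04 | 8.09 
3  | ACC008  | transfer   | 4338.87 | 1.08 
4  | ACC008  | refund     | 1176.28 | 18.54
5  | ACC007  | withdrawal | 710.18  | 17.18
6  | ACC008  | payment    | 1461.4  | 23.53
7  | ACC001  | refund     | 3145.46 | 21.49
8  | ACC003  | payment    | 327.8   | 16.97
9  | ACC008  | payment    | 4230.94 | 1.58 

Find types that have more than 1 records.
SELECT type, COUNT(*) as cnt
FROM transactions
GROUP BY type
HAVING COUNT(*) > 1

Result:
  interest: 2
  payment: 3
  refund: 2

Note: HAVING filters groups after aggregation, WHERE filters rows before.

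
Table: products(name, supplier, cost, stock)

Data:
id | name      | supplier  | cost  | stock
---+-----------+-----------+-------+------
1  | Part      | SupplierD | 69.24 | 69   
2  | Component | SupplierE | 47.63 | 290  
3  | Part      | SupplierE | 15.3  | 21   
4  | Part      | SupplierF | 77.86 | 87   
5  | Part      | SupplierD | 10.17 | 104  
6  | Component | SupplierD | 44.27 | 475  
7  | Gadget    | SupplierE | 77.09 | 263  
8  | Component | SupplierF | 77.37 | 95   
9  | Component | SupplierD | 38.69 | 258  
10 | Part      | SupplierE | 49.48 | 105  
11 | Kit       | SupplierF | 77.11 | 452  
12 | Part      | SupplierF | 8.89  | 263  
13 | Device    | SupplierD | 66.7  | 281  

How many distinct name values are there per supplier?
SELECT supplier, COUNT(DISTINCT name)
FROM products
GROUP BY supplier

Result:
  SupplierD: 3 distinct
  SupplierE: 3 distinct
  SupplierF: 3 distinct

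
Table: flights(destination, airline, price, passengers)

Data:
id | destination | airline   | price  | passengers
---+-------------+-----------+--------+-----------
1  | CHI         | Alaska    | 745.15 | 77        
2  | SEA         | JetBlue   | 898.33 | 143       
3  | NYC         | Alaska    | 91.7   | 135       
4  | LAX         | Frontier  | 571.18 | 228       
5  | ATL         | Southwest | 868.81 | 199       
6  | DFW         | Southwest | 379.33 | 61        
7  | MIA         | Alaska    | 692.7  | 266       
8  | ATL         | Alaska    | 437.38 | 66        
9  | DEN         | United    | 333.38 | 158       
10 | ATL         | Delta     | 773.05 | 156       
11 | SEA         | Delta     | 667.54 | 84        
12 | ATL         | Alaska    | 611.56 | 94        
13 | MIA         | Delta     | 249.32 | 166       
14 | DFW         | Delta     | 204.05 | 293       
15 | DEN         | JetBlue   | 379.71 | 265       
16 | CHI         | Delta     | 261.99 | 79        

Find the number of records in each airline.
SELECT airline, COUNT(*) as count
FROM flights
GROUP BY airline

Result:
  Alaska: 5
  Delta: 5
  Frontier: 1
  JetBlue: 2
  Southwest: 2
  United: 1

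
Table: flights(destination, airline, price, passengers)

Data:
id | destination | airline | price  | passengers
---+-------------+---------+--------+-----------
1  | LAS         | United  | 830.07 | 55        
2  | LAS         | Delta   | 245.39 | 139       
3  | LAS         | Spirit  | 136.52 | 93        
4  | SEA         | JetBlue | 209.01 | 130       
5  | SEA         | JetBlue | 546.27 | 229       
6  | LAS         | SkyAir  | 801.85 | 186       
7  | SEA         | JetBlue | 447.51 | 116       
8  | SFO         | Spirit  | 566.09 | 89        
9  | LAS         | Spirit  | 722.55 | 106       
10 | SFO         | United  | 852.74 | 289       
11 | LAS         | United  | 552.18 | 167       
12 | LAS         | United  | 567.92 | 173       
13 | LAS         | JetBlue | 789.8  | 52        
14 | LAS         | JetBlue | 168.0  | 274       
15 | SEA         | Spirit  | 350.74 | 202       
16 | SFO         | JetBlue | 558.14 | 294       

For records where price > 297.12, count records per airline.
SELECT airline, COUNT(*)
FROM flights
WHERE price > 297.12
GROUP BY airline

Note: WHERE filters rows before grouping.

Result:
  JetBlue: 4
  SkyAir: 1
  Spirit: 3
  United: 4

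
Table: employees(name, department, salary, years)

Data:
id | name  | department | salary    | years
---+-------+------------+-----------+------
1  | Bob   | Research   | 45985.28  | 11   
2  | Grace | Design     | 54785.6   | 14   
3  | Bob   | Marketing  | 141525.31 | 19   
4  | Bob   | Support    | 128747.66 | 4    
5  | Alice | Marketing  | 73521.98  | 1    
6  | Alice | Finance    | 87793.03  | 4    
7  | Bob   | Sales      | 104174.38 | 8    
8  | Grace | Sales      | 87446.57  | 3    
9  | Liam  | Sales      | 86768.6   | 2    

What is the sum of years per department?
SELECT department, SUM(years) as result
FROM employees
GROUP BY department

Result:
  Design: 14
  Finance: 4
  Marketing: 20
  Research: 11
  Sales: 13
  Support: 4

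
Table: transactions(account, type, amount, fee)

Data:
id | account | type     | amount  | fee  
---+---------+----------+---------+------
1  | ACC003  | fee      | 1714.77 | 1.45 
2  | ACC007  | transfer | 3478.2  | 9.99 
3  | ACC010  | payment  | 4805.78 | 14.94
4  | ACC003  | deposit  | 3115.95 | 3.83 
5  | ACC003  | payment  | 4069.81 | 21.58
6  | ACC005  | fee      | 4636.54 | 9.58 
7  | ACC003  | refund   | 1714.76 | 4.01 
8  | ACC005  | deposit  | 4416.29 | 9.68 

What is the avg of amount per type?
SELECT type, AVG(amount) as result
FROM transactions
GROUP BY type

Result:
  deposit: 3766.12
  fee: 3175.66
  payment: 4437.80
  refund: 1714.76
  transfer: 3478.20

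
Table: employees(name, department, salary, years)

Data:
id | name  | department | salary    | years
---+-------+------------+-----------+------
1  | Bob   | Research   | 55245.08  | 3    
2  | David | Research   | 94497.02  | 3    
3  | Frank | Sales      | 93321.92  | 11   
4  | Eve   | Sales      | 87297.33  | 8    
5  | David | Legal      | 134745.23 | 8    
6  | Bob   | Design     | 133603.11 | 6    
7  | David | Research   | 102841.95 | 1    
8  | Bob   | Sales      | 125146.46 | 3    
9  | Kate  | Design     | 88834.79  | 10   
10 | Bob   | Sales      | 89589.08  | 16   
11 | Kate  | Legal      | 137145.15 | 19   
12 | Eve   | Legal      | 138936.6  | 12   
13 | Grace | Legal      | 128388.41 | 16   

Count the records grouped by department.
SELECT department, COUNT(*) as count
FROM employees
GROUP BY department

Result:
  Design: 2
  Legal: 4
  Research: 3
  Sales: 4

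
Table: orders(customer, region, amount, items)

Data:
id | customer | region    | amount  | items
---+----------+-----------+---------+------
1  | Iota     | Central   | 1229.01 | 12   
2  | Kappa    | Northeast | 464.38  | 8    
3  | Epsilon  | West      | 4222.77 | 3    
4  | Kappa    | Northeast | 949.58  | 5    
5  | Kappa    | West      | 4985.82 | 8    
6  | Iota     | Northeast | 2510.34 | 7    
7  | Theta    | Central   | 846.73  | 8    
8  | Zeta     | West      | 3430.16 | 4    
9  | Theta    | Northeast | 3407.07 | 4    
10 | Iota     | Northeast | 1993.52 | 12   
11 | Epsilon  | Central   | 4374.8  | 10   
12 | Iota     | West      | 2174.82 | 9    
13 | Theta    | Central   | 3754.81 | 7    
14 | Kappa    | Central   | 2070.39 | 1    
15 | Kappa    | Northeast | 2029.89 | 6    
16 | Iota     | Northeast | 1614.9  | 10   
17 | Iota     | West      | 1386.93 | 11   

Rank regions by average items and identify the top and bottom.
SELECT region, AVG(items)
FROM orders
GROUP BY region
ORDER BY AVG(items)

All groups:
  West: 7.00
  Northeast: 7.43
  Central: 7.60

Highest: Central (7.60)
Lowest: West (7.00)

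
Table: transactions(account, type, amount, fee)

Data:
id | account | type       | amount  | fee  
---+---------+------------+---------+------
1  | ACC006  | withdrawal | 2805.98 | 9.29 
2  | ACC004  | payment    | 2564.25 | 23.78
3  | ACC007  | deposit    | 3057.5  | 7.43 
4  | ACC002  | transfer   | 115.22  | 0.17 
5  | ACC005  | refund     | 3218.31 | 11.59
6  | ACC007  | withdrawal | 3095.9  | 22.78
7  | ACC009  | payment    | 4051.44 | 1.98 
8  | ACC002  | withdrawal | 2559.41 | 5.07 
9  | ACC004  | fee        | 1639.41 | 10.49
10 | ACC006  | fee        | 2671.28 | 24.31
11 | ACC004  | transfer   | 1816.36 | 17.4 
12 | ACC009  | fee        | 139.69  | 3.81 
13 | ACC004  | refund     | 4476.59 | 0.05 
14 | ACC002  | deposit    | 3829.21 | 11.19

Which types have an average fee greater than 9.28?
SELECT type, AVG(fee)
FROM transactions
GROUP BY type
HAVING AVG(fee) > 9.28

Result:
  deposit: avg=9.31
  fee: avg=12.87
  payment: avg=12.88
  withdrawal: avg=12.38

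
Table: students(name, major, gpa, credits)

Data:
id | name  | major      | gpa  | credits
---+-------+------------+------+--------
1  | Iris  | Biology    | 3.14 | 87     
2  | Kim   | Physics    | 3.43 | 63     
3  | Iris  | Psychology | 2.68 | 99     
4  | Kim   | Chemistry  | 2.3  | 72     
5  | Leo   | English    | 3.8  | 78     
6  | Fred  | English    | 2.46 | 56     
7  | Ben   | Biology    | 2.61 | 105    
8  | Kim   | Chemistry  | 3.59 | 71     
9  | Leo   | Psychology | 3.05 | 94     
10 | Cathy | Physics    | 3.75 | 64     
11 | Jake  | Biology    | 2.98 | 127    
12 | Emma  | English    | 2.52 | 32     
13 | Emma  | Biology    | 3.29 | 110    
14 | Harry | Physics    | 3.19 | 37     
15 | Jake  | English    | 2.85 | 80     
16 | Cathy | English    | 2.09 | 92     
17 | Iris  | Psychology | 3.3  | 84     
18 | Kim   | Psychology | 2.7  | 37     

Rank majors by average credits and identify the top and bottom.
SELECT major, AVG(credits)
FROM students
GROUP BY major
ORDER BY AVG(credits)

All groups:
  Physics: 54.67
  English: 67.60
  Chemistry: 71.50
  Psychology: 78.50
  Biology: 107.25

Highest: Biology (107.25)
Lowest: Physics (54.67)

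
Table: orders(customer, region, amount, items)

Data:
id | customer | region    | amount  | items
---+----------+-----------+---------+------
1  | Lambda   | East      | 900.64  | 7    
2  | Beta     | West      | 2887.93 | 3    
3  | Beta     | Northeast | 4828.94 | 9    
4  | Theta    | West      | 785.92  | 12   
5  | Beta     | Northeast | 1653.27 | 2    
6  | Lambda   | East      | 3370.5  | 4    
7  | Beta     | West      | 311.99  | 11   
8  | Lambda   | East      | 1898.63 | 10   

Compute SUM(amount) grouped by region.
SELECT region, SUM(amount) as result
FROM orders
GROUP BY region

Result:
  East: 6169.77
  Northeast: 6482.21
  West: 3985.84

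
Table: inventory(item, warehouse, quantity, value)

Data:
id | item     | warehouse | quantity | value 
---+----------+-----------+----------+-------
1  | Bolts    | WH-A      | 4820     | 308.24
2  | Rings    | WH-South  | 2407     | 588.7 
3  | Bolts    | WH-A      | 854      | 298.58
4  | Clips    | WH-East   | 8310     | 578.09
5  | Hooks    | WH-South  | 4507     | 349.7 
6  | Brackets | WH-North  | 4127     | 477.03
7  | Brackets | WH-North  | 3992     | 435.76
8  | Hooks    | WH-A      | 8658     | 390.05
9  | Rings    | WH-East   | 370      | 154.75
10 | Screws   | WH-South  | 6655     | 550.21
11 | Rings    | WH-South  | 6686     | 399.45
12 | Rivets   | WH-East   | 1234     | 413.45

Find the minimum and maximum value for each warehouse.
SELECT warehouse, MIN(value), MAX(value)
FROM inventory
GROUP BY warehouse

Result:
  WH-A: min=298.58, max=390.05
  WH-East: min=154.75, max=578.09
  WH-North: min=435.76, max=477.03
  WH-South: min=349.70, max=588.70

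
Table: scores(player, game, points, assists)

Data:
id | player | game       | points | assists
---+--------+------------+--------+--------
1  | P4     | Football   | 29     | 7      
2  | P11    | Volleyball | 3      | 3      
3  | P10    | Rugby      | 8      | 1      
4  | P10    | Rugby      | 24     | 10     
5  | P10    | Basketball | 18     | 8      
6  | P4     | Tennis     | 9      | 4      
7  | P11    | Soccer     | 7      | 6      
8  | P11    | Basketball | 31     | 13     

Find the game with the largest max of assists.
SELECT game, MAX(assists) as val
FROM scores
GROUP BY game
ORDER BY val DESC
LIMIT 1

Result: Basketball with max(assists) = 13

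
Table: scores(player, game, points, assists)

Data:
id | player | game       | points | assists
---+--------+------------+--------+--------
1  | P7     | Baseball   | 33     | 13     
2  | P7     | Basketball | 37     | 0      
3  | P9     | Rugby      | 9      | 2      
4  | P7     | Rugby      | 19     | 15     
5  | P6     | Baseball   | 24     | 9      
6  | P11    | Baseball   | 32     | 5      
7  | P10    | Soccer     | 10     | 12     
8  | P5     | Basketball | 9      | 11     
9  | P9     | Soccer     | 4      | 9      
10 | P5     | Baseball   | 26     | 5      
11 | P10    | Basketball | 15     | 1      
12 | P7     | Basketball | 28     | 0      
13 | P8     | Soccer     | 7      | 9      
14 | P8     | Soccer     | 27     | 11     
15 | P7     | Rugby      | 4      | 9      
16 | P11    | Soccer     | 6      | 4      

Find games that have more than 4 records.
SELECT game, COUNT(*) as cnt
FROM scores
GROUP BY game
HAVING COUNT(*) > 4

Result:
  Soccer: 5

Note: HAVING filters groups after aggregation, WHERE filters rows before.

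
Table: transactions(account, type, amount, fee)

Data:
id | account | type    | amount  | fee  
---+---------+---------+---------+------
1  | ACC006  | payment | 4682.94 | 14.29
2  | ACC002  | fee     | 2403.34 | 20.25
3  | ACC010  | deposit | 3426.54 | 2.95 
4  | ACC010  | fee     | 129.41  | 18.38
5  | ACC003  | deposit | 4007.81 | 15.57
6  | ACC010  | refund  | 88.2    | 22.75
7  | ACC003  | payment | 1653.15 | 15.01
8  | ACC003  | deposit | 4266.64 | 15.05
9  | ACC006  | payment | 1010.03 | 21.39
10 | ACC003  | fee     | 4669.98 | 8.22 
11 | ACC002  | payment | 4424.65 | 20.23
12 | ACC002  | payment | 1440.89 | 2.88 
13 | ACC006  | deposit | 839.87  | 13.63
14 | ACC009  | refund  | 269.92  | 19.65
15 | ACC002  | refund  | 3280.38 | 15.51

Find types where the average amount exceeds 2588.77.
SELECT type, AVG(amount)
FROM transactions
GROUP BY type
HAVING AVG(amount) > 2588.77

Result:
  deposit: avg=3135.22
  payment: avg=2642.33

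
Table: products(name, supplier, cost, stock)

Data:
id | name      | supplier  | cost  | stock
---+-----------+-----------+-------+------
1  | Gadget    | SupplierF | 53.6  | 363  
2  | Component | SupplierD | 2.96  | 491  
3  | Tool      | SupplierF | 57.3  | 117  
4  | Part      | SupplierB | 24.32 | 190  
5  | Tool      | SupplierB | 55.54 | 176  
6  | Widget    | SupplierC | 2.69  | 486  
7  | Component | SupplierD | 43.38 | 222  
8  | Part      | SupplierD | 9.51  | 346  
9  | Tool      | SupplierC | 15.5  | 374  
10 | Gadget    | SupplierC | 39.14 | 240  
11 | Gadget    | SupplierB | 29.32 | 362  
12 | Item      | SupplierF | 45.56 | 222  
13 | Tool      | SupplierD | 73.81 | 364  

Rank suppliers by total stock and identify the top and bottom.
SELECT supplier, SUM(stock)
FROM products
GROUP BY supplier
ORDER BY SUM(stock)

All groups:
  SupplierF: 702
  SupplierB: 728
  SupplierC: 1100
  SupplierD: 1423

Highest: SupplierD (1423)
Lowest: SupplierF (702)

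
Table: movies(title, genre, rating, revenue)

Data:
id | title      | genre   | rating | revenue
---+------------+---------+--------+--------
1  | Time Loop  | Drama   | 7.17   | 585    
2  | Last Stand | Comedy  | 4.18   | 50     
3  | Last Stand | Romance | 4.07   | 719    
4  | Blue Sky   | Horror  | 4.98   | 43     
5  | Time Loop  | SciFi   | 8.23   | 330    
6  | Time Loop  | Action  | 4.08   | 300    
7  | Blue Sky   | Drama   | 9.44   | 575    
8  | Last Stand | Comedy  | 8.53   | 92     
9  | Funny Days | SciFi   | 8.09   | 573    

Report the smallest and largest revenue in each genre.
SELECT genre, MIN(revenue), MAX(revenue)
FROM movies
GROUP BY genre

Result:
  Action: min=300, max=300
  Comedy: min=50, max=92
  Drama: min=575, max=585
  Horror: min=43, max=43
  Romance: min=719, max=719
  SciFi: min=330, max=573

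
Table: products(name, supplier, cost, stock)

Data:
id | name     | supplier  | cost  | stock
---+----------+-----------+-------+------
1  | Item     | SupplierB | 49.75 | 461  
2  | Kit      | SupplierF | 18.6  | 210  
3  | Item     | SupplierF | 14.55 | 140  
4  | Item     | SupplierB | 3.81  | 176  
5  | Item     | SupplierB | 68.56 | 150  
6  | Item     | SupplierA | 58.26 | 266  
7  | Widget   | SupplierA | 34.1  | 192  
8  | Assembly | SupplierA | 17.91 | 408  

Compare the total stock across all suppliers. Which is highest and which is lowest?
SELECT supplier, SUM(stock)
FROM products
GROUP BY supplier
ORDER BY SUM(stock)

All groups:
  SupplierF: 350
  SupplierB: 787
  SupplierA: 866

Highest: SupplierA (866)
Lowest: SupplierF (350)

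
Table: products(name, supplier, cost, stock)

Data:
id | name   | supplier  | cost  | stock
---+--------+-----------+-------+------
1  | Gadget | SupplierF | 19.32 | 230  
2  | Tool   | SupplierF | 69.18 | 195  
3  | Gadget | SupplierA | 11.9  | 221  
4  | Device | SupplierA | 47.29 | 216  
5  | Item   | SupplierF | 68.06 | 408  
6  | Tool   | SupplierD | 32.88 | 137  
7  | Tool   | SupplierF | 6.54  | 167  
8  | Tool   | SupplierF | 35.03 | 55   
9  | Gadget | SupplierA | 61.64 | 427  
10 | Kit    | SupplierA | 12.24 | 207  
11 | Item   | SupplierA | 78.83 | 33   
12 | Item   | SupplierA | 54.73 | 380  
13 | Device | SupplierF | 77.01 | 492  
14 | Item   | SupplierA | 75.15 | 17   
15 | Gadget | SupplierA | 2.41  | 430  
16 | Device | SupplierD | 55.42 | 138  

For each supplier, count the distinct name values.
SELECT supplier, COUNT(DISTINCT name)
FROM products
GROUP BY supplier

Result:
  SupplierA: 4 distinct
  SupplierD: 2 distinct
  SupplierF: 4 distinct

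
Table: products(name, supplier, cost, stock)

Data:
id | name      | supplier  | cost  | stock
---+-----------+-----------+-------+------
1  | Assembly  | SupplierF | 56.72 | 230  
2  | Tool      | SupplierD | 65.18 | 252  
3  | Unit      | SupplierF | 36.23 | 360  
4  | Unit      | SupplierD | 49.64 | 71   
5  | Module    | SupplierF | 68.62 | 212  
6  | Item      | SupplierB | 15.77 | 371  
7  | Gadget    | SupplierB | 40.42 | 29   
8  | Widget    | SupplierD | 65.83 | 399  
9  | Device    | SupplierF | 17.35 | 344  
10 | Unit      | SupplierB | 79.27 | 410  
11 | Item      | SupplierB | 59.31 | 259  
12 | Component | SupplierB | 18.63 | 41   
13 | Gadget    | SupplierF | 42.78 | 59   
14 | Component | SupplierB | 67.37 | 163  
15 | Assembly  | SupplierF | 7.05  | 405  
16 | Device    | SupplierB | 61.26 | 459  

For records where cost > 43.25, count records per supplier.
SELECT supplier, COUNT(*)
FROM products
WHERE cost > 43.25
GROUP BY supplier

Note: WHERE filters rows before grouping.

Result:
  SupplierB: 4
  SupplierD: 3
  SupplierF: 2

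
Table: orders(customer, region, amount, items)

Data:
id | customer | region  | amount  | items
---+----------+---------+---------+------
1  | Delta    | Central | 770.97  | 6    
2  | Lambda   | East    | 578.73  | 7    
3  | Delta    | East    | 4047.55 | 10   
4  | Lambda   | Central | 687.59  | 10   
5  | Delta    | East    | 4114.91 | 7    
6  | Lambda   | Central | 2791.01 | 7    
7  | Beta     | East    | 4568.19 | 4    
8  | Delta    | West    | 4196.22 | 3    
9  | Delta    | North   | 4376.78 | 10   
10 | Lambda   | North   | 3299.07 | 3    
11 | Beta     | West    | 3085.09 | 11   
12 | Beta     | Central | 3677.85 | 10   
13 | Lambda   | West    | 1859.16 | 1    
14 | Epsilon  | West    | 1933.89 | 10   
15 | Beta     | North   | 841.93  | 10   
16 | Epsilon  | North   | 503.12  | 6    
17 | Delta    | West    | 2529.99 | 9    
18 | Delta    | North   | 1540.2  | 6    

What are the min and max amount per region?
SELECT region, MIN(amount), MAX(amount)
FROM orders
GROUP BY region

Result:
  Central: min=687.59, max=3677.85
  East: min=578.73, max=4568.19
  North: min=503.12, max=4376.78
  West: min=1859.16, max=4196.22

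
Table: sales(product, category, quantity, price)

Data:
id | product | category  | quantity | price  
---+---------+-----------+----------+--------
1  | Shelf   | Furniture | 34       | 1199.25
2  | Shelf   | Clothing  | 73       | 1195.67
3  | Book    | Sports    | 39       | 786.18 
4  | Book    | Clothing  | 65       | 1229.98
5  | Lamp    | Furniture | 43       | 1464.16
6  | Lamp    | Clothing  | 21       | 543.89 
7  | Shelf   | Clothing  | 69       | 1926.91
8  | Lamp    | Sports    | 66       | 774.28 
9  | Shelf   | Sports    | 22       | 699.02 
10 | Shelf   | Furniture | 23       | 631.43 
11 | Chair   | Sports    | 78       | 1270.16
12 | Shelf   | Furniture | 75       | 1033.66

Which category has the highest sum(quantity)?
SELECT category, SUM(quantity) as val
FROM sales
GROUP BY category
ORDER BY val DESC
LIMIT 1

Result: Clothing with sum(quantity) = 228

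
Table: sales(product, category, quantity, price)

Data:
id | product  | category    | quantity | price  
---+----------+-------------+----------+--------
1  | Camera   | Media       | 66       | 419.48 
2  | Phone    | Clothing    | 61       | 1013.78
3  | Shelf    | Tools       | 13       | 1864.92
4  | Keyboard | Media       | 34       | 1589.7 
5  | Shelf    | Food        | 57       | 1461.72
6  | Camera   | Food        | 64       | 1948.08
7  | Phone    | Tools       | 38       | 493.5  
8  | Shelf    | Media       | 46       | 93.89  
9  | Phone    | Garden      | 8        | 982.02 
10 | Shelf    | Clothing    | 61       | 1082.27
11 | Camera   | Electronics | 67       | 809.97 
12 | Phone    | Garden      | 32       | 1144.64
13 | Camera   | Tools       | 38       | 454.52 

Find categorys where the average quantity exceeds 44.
SELECT category, AVG(quantity)
FROM sales
GROUP BY category
HAVING AVG(quantity) > 44

Result:
  Clothing: avg=61.00
  Electronics: avg=67.00
  Food: avg=60.50
  Media: avg=48.67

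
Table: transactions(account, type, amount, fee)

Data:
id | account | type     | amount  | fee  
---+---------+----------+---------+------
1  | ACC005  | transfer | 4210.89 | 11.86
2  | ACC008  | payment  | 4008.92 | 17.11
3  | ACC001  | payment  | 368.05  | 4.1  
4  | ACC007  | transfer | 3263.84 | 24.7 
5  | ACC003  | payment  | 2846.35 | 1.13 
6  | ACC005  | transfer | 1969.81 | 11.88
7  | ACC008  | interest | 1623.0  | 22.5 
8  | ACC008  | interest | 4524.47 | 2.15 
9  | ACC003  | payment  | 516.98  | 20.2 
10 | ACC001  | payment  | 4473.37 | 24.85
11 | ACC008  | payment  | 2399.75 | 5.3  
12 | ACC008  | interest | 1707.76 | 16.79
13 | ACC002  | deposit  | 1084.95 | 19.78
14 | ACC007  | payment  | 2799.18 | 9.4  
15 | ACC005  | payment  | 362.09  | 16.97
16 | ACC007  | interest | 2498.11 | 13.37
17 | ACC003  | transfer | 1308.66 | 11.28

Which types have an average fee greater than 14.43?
SELECT type, AVG(fee)
FROM transactions
GROUP BY type
HAVING AVG(fee) > 14.43

Result:
  deposit: avg=19.78
  transfer: avg=14.93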